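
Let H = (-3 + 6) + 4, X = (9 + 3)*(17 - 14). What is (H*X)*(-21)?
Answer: -5292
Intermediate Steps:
X = 36 (X = 12*3 = 36)
H = 7 (H = 3 + 4 = 7)
(H*X)*(-21) = (7*36)*(-21) = 252*(-21) = -5292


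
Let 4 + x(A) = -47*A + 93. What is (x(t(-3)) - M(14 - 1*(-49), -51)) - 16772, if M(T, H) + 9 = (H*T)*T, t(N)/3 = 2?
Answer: 185463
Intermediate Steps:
t(N) = 6 (t(N) = 3*2 = 6)
x(A) = 89 - 47*A (x(A) = -4 + (-47*A + 93) = -4 + (93 - 47*A) = 89 - 47*A)
M(T, H) = -9 + H*T² (M(T, H) = -9 + (H*T)*T = -9 + H*T²)
(x(t(-3)) - M(14 - 1*(-49), -51)) - 16772 = ((89 - 47*6) - (-9 - 51*(14 - 1*(-49))²)) - 16772 = ((89 - 282) - (-9 - 51*(14 + 49)²)) - 16772 = (-193 - (-9 - 51*63²)) - 16772 = (-193 - (-9 - 51*3969)) - 16772 = (-193 - (-9 - 202419)) - 16772 = (-193 - 1*(-202428)) - 16772 = (-193 + 202428) - 16772 = 202235 - 16772 = 185463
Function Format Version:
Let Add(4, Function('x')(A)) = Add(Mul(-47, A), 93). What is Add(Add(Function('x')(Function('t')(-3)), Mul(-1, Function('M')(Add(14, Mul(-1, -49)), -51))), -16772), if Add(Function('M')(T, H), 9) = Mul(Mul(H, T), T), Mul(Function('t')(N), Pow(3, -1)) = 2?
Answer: 185463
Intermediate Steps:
Function('t')(N) = 6 (Function('t')(N) = Mul(3, 2) = 6)
Function('x')(A) = Add(89, Mul(-47, A)) (Function('x')(A) = Add(-4, Add(Mul(-47, A), 93)) = Add(-4, Add(93, Mul(-47, A))) = Add(89, Mul(-47, A)))
Function('M')(T, H) = Add(-9, Mul(H, Pow(T, 2))) (Function('M')(T, H) = Add(-9, Mul(Mul(H, T), T)) = Add(-9, Mul(H, Pow(T, 2))))
Add(Add(Function('x')(Function('t')(-3)), Mul(-1, Function('M')(Add(14, Mul(-1, -49)), -51))), -16772) = Add(Add(Add(89, Mul(-47, 6)), Mul(-1, Add(-9, Mul(-51, Pow(Add(14, Mul(-1, -49)), 2))))), -16772) = Add(Add(Add(89, -282), Mul(-1, Add(-9, Mul(-51, Pow(Add(14, 49), 2))))), -16772) = Add(Add(-193, Mul(-1, Add(-9, Mul(-51, Pow(63, 2))))), -16772) = Add(Add(-193, Mul(-1, Add(-9, Mul(-51, 3969)))), -16772) = Add(Add(-193, Mul(-1, Add(-9, -202419))), -16772) = Add(Add(-193, Mul(-1, -202428)), -16772) = Add(Add(-193, 202428), -16772) = Add(202235, -16772) = 185463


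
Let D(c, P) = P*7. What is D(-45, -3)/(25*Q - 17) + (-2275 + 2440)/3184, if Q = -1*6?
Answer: 94419/531728 ≈ 0.17757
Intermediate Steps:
Q = -6
D(c, P) = 7*P
D(-45, -3)/(25*Q - 17) + (-2275 + 2440)/3184 = (7*(-3))/(25*(-6) - 17) + (-2275 + 2440)/3184 = -21/(-150 - 17) + 165*(1/3184) = -21/(-167) + 165/3184 = -21*(-1/167) + 165/3184 = 21/167 + 165/3184 = 94419/531728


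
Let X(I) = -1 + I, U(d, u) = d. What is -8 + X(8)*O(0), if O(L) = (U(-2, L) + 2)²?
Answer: -8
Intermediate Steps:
O(L) = 0 (O(L) = (-2 + 2)² = 0² = 0)
-8 + X(8)*O(0) = -8 + (-1 + 8)*0 = -8 + 7*0 = -8 + 0 = -8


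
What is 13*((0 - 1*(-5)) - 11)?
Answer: -78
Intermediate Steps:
13*((0 - 1*(-5)) - 11) = 13*((0 + 5) - 11) = 13*(5 - 11) = 13*(-6) = -78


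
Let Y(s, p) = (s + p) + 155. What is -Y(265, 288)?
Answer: -708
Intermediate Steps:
Y(s, p) = 155 + p + s (Y(s, p) = (p + s) + 155 = 155 + p + s)
-Y(265, 288) = -(155 + 288 + 265) = -1*708 = -708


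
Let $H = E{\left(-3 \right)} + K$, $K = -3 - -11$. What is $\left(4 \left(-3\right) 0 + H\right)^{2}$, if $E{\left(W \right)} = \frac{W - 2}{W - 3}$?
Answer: $\frac{2809}{36} \approx 78.028$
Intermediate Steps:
$E{\left(W \right)} = \frac{-2 + W}{-3 + W}$
$K = 8$ ($K = -3 + 11 = 8$)
$H = \frac{53}{6}$ ($H = \frac{-2 - 3}{-3 - 3} + 8 = \frac{1}{-6} \left(-5\right) + 8 = \left(- \frac{1}{6}\right) \left(-5\right) + 8 = \frac{5}{6} + 8 = \frac{53}{6} \approx 8.8333$)
$\left(4 \left(-3\right) 0 + H\right)^{2} = \left(4 \left(-3\right) 0 + \frac{53}{6}\right)^{2} = \left(\left(-12\right) 0 + \frac{53}{6}\right)^{2} = \left(0 + \frac{53}{6}\right)^{2} = \left(\frac{53}{6}\right)^{2} = \frac{2809}{36}$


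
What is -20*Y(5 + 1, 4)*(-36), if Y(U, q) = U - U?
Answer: 0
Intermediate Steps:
Y(U, q) = 0
-20*Y(5 + 1, 4)*(-36) = -20*0*(-36) = 0*(-36) = 0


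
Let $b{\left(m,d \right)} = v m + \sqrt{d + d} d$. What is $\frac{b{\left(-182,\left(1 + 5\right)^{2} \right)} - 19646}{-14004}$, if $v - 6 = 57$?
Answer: $\frac{7778}{3501} - \frac{6 \sqrt{2}}{389} \approx 2.1998$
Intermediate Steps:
$v = 63$ ($v = 6 + 57 = 63$)
$b{\left(m,d \right)} = 63 m + \sqrt{2} d^{\frac{3}{2}}$ ($b{\left(m,d \right)} = 63 m + \sqrt{d + d} d = 63 m + \sqrt{2 d} d = 63 m + \sqrt{2} \sqrt{d} d = 63 m + \sqrt{2} d^{\frac{3}{2}}$)
$\frac{b{\left(-182,\left(1 + 5\right)^{2} \right)} - 19646}{-14004} = \frac{\left(63 \left(-182\right) + \sqrt{2} \left(\left(1 + 5\right)^{2}\right)^{\frac{3}{2}}\right) - 19646}{-14004} = \left(\left(-11466 + \sqrt{2} \left(6^{2}\right)^{\frac{3}{2}}\right) - 19646\right) \left(- \frac{1}{14004}\right) = \left(\left(-11466 + \sqrt{2} \cdot 36^{\frac{3}{2}}\right) - 19646\right) \left(- \frac{1}{14004}\right) = \left(\left(-11466 + \sqrt{2} \cdot 216\right) - 19646\right) \left(- \frac{1}{14004}\right) = \left(\left(-11466 + 216 \sqrt{2}\right) - 19646\right) \left(- \frac{1}{14004}\right) = \left(-31112 + 216 \sqrt{2}\right) \left(- \frac{1}{14004}\right) = \frac{7778}{3501} - \frac{6 \sqrt{2}}{389}$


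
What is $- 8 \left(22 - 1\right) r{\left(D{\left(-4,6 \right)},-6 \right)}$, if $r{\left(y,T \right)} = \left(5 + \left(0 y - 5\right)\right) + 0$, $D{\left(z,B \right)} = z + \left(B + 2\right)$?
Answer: $0$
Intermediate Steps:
$D{\left(z,B \right)} = 2 + B + z$ ($D{\left(z,B \right)} = z + \left(2 + B\right) = 2 + B + z$)
$r{\left(y,T \right)} = 0$ ($r{\left(y,T \right)} = \left(5 + \left(0 - 5\right)\right) + 0 = \left(5 - 5\right) + 0 = 0 + 0 = 0$)
$- 8 \left(22 - 1\right) r{\left(D{\left(-4,6 \right)},-6 \right)} = - 8 \left(22 - 1\right) 0 = \left(-8\right) 21 \cdot 0 = \left(-168\right) 0 = 0$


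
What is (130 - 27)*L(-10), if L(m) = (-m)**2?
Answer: 10300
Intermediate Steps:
L(m) = m**2
(130 - 27)*L(-10) = (130 - 27)*(-10)**2 = 103*100 = 10300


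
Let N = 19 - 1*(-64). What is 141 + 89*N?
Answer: 7528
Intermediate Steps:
N = 83 (N = 19 + 64 = 83)
141 + 89*N = 141 + 89*83 = 141 + 7387 = 7528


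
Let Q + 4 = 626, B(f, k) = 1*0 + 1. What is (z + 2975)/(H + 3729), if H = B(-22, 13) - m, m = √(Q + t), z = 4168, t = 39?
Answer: 8881130/4637413 + 2381*√661/4637413 ≈ 1.9283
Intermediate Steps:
B(f, k) = 1 (B(f, k) = 0 + 1 = 1)
Q = 622 (Q = -4 + 626 = 622)
m = √661 (m = √(622 + 39) = √661 ≈ 25.710)
H = 1 - √661 ≈ -24.710
(z + 2975)/(H + 3729) = (4168 + 2975)/((1 - √661) + 3729) = 7143/(3730 - √661)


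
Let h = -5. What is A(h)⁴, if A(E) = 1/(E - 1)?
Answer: 1/1296 ≈ 0.00077160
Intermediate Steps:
A(E) = 1/(-1 + E)
A(h)⁴ = (1/(-1 - 5))⁴ = (1/(-6))⁴ = (-⅙)⁴ = 1/1296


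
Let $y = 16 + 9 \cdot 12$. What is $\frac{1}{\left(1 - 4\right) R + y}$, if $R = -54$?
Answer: $\frac{1}{286} \approx 0.0034965$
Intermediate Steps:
$y = 124$ ($y = 16 + 108 = 124$)
$\frac{1}{\left(1 - 4\right) R + y} = \frac{1}{\left(1 - 4\right) \left(-54\right) + 124} = \frac{1}{\left(-3\right) \left(-54\right) + 124} = \frac{1}{162 + 124} = \frac{1}{286}$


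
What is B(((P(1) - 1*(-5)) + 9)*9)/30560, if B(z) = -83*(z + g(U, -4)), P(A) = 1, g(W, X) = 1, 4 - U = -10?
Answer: -1411/3820 ≈ -0.36937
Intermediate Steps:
U = 14 (U = 4 - 1*(-10) = 4 + 10 = 14)
B(z) = -83 - 83*z (B(z) = -83*(z + 1) = -83*(1 + z) = -83 - 83*z)
B(((P(1) - 1*(-5)) + 9)*9)/30560 = (-83 - 83*((1 - 1*(-5)) + 9)*9)/30560 = (-83 - 83*((1 + 5) + 9)*9)*(1/30560) = (-83 - 83*(6 + 9)*9)*(1/30560) = (-83 - 1245*9)*(1/30560) = (-83 - 83*135)*(1/30560) = (-83 - 11205)*(1/30560) = -11288*1/30560 = -1411/3820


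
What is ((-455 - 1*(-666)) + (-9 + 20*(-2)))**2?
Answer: 26244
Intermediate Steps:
((-455 - 1*(-666)) + (-9 + 20*(-2)))**2 = ((-455 + 666) + (-9 - 40))**2 = (211 - 49)**2 = 162**2 = 26244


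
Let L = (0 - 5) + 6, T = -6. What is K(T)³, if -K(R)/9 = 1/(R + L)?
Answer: 729/125 ≈ 5.8320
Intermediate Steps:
L = 1 (L = -5 + 6 = 1)
K(R) = -9/(1 + R) (K(R) = -9/(R + 1) = -9/(1 + R))
K(T)³ = (-9/(1 - 6))³ = (-9/(-5))³ = (-9*(-⅕))³ = (9/5)³ = 729/125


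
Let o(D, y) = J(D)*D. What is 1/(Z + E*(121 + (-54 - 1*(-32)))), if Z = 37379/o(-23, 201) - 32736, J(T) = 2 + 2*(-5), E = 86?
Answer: -184/4419469 ≈ -4.1634e-5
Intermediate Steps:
J(T) = -8 (J(T) = 2 - 10 = -8)
o(D, y) = -8*D
Z = -5986045/184 (Z = 37379/((-8*(-23))) - 32736 = 37379/184 - 32736 = -5986045/184 ≈ -32533.)
1/(Z + E*(121 + (-54 - 1*(-32)))) = 1/(-5986045/184 + 86*(121 + (-54 - 1*(-32)))) = 1/(-5986045/184 + 86*(121 + (-54 + 32))) = 1/(-5986045/184 + 86*(121 - 22)) = 1/(-5986045/184 + 86*99) = 1/(-5986045/184 + 8514) = 1/(-4419469/184) = -184/4419469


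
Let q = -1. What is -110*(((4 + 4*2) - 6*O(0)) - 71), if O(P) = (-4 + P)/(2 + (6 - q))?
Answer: 18590/3 ≈ 6196.7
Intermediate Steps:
O(P) = -4/9 + P/9 (O(P) = (-4 + P)/(2 + (6 - 1*(-1))) = (-4 + P)/(2 + (6 + 1)) = (-4 + P)/(2 + 7) = (-4 + P)/9 = (-4 + P)*(1/9) = -4/9 + P/9)
-110*(((4 + 4*2) - 6*O(0)) - 71) = -110*(((4 + 4*2) - 6*(-4/9 + (1/9)*0)) - 71) = -110*(((4 + 8) - 6*(-4/9 + 0)) - 71) = -110*((12 - 6*(-4/9)) - 71) = -110*((12 + 8/3) - 71) = -110*(44/3 - 71) = -110*(-169/3) = 18590/3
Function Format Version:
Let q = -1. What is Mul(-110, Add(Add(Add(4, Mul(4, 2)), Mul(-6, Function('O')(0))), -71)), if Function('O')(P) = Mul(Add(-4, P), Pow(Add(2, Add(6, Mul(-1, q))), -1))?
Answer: Rational(18590, 3) ≈ 6196.7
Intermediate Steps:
Function('O')(P) = Add(Rational(-4, 9), Mul(Rational(1, 9), P)) (Function('O')(P) = Mul(Add(-4, P), Pow(Add(2, Add(6, Mul(-1, -1))), -1)) = Mul(Add(-4, P), Pow(Add(2, Add(6, 1)), -1)) = Mul(Add(-4, P), Pow(Add(2, 7), -1)) = Mul(Add(-4, P), Pow(9, -1)) = Mul(Add(-4, P), Rational(1, 9)) = Add(Rational(-4, 9), Mul(Rational(1, 9), P)))
Mul(-110, Add(Add(Add(4, Mul(4, 2)), Mul(-6, Function('O')(0))), -71)) = Mul(-110, Add(Add(Add(4, Mul(4, 2)), Mul(-6, Add(Rational(-4, 9), Mul(Rational(1, 9), 0)))), -71)) = Mul(-110, Add(Add(Add(4, 8), Mul(-6, Add(Rational(-4, 9), 0))), -71)) = Mul(-110, Add(Add(12, Mul(-6, Rational(-4, 9))), -71)) = Mul(-110, Add(Add(12, Rational(8, 3)), -71)) = Mul(-110, Add(Rational(44, 3), -71)) = Mul(-110, Rational(-169, 3)) = Rational(18590, 3)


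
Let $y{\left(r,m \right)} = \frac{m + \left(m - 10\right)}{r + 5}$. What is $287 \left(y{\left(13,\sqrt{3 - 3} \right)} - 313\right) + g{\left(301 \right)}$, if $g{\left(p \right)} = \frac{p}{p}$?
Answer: $- \frac{809905}{9} \approx -89990.0$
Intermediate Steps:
$g{\left(p \right)} = 1$
$y{\left(r,m \right)} = \frac{-10 + 2 m}{5 + r}$ ($y{\left(r,m \right)} = \frac{m + \left(m - 10\right)}{5 + r} = \frac{m + \left(-10 + m\right)}{5 + r} = \frac{-10 + 2 m}{5 + r}$)
$287 \left(y{\left(13,\sqrt{3 - 3} \right)} - 313\right) + g{\left(301 \right)} = 287 \left(\frac{2 \left(-5 + \sqrt{3 - 3}\right)}{5 + 13} - 313\right) + 1 = 287 \left(\frac{2 \left(-5 + \sqrt{0}\right)}{18} - 313\right) + 1 = 287 \left(2 \cdot \frac{1}{18} \left(-5 + 0\right) - 313\right) + 1 = 287 \left(2 \cdot \frac{1}{18} \left(-5\right) - 313\right) + 1 = 287 \left(- \frac{5}{9} - 313\right) + 1 = 287 \left(- \frac{2822}{9}\right) + 1 = - \frac{809914}{9} + 1 = - \frac{809905}{9}$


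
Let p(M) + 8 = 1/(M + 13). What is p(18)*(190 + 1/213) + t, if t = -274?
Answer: -11805559/6603 ≈ -1787.9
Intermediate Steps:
p(M) = -8 + 1/(13 + M) (p(M) = -8 + 1/(M + 13) = -8 + 1/(13 + M))
p(18)*(190 + 1/213) + t = ((-103 - 8*18)/(13 + 18))*(190 + 1/213) - 274 = ((-103 - 144)/31)*(190 + 1/213) - 274 = ((1/31)*(-247))*(40471/213) - 274 = -247/31*40471/213 - 274 = -9996337/6603 - 274 = -11805559/6603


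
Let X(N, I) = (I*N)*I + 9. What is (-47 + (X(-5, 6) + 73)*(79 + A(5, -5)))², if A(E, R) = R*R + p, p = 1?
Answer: 106853569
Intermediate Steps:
A(E, R) = 1 + R² (A(E, R) = R*R + 1 = R² + 1 = 1 + R²)
X(N, I) = 9 + N*I² (X(N, I) = N*I² + 9 = 9 + N*I²)
(-47 + (X(-5, 6) + 73)*(79 + A(5, -5)))² = (-47 + ((9 - 5*6²) + 73)*(79 + (1 + (-5)²)))² = (-47 + ((9 - 5*36) + 73)*(79 + (1 + 25)))² = (-47 + ((9 - 180) + 73)*(79 + 26))² = (-47 + (-171 + 73)*105)² = (-47 - 98*105)² = (-47 - 10290)² = (-10337)² = 106853569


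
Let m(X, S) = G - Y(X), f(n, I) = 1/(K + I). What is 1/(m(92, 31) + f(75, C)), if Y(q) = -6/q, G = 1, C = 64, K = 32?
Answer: 2208/2375 ≈ 0.92968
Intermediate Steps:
f(n, I) = 1/(32 + I)
m(X, S) = 1 + 6/X (m(X, S) = 1 - (-6)/X = 1 + 6/X)
1/(m(92, 31) + f(75, C)) = 1/((6 + 92)/92 + 1/(32 + 64)) = 1/((1/92)*98 + 1/96) = 1/(49/46 + 1/96) = 1/(2375/2208) = 2208/2375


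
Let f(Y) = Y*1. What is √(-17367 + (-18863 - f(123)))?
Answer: I*√36353 ≈ 190.66*I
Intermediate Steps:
f(Y) = Y
√(-17367 + (-18863 - f(123))) = √(-17367 + (-18863 - 1*123)) = √(-17367 + (-18863 - 123)) = √(-17367 - 18986) = √(-36353) = I*√36353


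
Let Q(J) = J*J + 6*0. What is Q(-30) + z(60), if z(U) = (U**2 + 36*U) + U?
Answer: 6720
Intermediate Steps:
z(U) = U**2 + 37*U
Q(J) = J**2 (Q(J) = J**2 + 0 = J**2)
Q(-30) + z(60) = (-30)**2 + 60*(37 + 60) = 900 + 60*97 = 900 + 5820 = 6720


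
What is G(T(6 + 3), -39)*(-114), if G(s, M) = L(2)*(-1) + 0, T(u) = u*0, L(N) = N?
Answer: 228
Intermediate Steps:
T(u) = 0
G(s, M) = -2 (G(s, M) = 2*(-1) + 0 = -2 + 0 = -2)
G(T(6 + 3), -39)*(-114) = -2*(-114) = 228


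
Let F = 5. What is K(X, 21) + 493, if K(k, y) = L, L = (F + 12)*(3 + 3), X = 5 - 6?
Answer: 595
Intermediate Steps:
X = -1
L = 102 (L = (5 + 12)*(3 + 3) = 17*6 = 102)
K(k, y) = 102
K(X, 21) + 493 = 102 + 493 = 595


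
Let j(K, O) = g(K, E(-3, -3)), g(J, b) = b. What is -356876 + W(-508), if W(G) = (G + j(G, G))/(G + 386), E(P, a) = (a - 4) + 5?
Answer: -21769181/61 ≈ -3.5687e+5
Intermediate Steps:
E(P, a) = 1 + a (E(P, a) = (-4 + a) + 5 = 1 + a)
j(K, O) = -2 (j(K, O) = 1 - 3 = -2)
W(G) = (-2 + G)/(386 + G) (W(G) = (G - 2)/(G + 386) = (-2 + G)/(386 + G))
-356876 + W(-508) = -356876 + (-2 - 508)/(386 - 508) = -356876 - 510/(-122) = -356876 - 1/122*(-510) = -356876 + 255/61 = -21769181/61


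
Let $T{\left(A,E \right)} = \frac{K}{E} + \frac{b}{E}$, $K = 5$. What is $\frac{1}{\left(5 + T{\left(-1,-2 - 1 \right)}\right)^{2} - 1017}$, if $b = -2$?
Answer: $- \frac{1}{1001} \approx -0.000999$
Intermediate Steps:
$T{\left(A,E \right)} = \frac{3}{E}$ ($T{\left(A,E \right)} = \frac{5}{E} - \frac{2}{E} = \frac{3}{E}$)
$\frac{1}{\left(5 + T{\left(-1,-2 - 1 \right)}\right)^{2} - 1017} = \frac{1}{\left(5 + \frac{3}{-2 - 1}\right)^{2} - 1017} = \frac{1}{\left(5 + \frac{3}{-3}\right)^{2} - 1017} = \frac{1}{\left(5 + 3 \left(- \frac{1}{3}\right)\right)^{2} - 1017} = \frac{1}{\left(5 - 1\right)^{2} - 1017} = \frac{1}{4^{2} - 1017} = \frac{1}{16 - 1017} = \frac{1}{-1001} = - \frac{1}{1001}$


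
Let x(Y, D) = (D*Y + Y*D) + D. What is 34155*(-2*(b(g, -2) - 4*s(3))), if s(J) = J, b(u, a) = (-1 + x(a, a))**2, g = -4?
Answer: -888030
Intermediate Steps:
x(Y, D) = D + 2*D*Y (x(Y, D) = (D*Y + D*Y) + D = 2*D*Y + D = D + 2*D*Y)
b(u, a) = (-1 + a*(1 + 2*a))**2
34155*(-2*(b(g, -2) - 4*s(3))) = 34155*(-2*((-1 - 2*(1 + 2*(-2)))**2 - 4*3)) = 34155*(-2*((-1 - 2*(1 - 4))**2 - 12)) = 34155*(-2*((-1 - 2*(-3))**2 - 12)) = 34155*(-2*((-1 + 6)**2 - 12)) = 34155*(-2*(5**2 - 12)) = 34155*(-2*(25 - 12)) = 34155*(-2*13) = 34155*(-26) = -888030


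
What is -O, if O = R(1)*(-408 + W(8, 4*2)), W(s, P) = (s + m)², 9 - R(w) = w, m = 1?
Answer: 2616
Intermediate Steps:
R(w) = 9 - w
W(s, P) = (1 + s)² (W(s, P) = (s + 1)² = (1 + s)²)
O = -2616 (O = (9 - 1*1)*(-408 + (1 + 8)²) = (9 - 1)*(-408 + 9²) = 8*(-408 + 81) = 8*(-327) = -2616)
-O = -1*(-2616) = 2616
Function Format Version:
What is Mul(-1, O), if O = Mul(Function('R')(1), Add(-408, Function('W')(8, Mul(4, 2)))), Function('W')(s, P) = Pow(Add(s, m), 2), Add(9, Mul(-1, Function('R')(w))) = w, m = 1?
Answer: 2616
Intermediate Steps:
Function('R')(w) = Add(9, Mul(-1, w))
Function('W')(s, P) = Pow(Add(1, s), 2) (Function('W')(s, P) = Pow(Add(s, 1), 2) = Pow(Add(1, s), 2))
O = -2616 (O = Mul(Add(9, Mul(-1, 1)), Add(-408, Pow(Add(1, 8), 2))) = Mul(Add(9, -1), Add(-408, Pow(9, 2))) = Mul(8, Add(-408, 81)) = Mul(8, -327) = -2616)
Mul(-1, O) = Mul(-1, -2616) = 2616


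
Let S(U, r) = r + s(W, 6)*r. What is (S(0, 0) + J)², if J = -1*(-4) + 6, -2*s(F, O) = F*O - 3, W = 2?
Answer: 100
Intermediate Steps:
s(F, O) = 3/2 - F*O/2 (s(F, O) = -(F*O - 3)/2 = -(-3 + F*O)/2 = 3/2 - F*O/2)
S(U, r) = -7*r/2 (S(U, r) = r + (3/2 - ½*2*6)*r = r + (3/2 - 6)*r = r - 9*r/2 = -7*r/2)
J = 10 (J = 4 + 6 = 10)
(S(0, 0) + J)² = (-7/2*0 + 10)² = (0 + 10)² = 10² = 100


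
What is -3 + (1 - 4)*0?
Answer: -3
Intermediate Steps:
-3 + (1 - 4)*0 = -3 - 3*0 = -3 + 0 = -3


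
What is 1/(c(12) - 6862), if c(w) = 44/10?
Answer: -5/34288 ≈ -0.00014582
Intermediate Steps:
c(w) = 22/5 (c(w) = 44*(⅒) = 22/5)
1/(c(12) - 6862) = 1/(22/5 - 6862) = 1/(-34288/5) = -5/34288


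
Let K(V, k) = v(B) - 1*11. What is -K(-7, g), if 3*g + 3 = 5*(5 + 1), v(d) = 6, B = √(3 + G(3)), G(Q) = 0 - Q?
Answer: 5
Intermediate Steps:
G(Q) = -Q
B = 0 (B = √(3 - 1*3) = √(3 - 3) = √0 = 0)
g = 9 (g = -1 + (5*(5 + 1))/3 = -1 + (5*6)/3 = -1 + (⅓)*30 = -1 + 10 = 9)
K(V, k) = -5 (K(V, k) = 6 - 1*11 = 6 - 11 = -5)
-K(-7, g) = -1*(-5) = 5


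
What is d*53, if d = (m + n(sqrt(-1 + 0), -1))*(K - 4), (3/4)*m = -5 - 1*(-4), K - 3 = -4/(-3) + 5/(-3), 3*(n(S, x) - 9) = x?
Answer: -4664/9 ≈ -518.22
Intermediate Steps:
n(S, x) = 9 + x/3
K = 8/3 (K = 3 + (-4/(-3) + 5/(-3)) = 3 + (-4*(-1/3) + 5*(-1/3)) = 3 + (4/3 - 5/3) = 3 - 1/3 = 8/3 ≈ 2.6667)
m = -4/3 (m = 4*(-5 - 1*(-4))/3 = 4*(-5 + 4)/3 = (4/3)*(-1) = -4/3 ≈ -1.3333)
d = -88/9 (d = (-4/3 + (9 + (1/3)*(-1)))*(8/3 - 4) = (-4/3 + (9 - 1/3))*(-4/3) = (-4/3 + 26/3)*(-4/3) = (22/3)*(-4/3) = -88/9 ≈ -9.7778)
d*53 = -88/9*53 = -4664/9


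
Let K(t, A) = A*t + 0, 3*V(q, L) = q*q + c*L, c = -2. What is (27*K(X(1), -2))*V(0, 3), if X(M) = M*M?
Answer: 108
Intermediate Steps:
X(M) = M**2
V(q, L) = -2*L/3 + q**2/3 (V(q, L) = (q*q - 2*L)/3 = (q**2 - 2*L)/3 = -2*L/3 + q**2/3)
K(t, A) = A*t
(27*K(X(1), -2))*V(0, 3) = (27*(-2*1**2))*(-2/3*3 + (1/3)*0**2) = (27*(-2*1))*(-2 + (1/3)*0) = (27*(-2))*(-2 + 0) = -54*(-2) = 108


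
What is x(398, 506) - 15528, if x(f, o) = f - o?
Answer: -15636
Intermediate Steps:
x(398, 506) - 15528 = (398 - 1*506) - 15528 = (398 - 506) - 15528 = -108 - 15528 = -15636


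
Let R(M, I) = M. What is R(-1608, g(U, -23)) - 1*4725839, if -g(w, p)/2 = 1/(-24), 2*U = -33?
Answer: -4727447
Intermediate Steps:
U = -33/2 (U = (1/2)*(-33) = -33/2 ≈ -16.500)
g(w, p) = 1/12 (g(w, p) = -2/(-24) = -2*(-1/24) = 1/12)
R(-1608, g(U, -23)) - 1*4725839 = -1608 - 1*4725839 = -1608 - 4725839 = -4727447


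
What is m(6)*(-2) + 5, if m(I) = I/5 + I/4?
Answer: -⅖ ≈ -0.40000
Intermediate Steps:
m(I) = 9*I/20 (m(I) = I*(⅕) + I*(¼) = I/5 + I/4 = 9*I/20)
m(6)*(-2) + 5 = ((9/20)*6)*(-2) + 5 = (27/10)*(-2) + 5 = -27/5 + 5 = -⅖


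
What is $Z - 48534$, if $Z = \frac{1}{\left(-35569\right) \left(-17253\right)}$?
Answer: $- \frac{29783954761037}{613671957} \approx -48534.0$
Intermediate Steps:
$Z = \frac{1}{613671957}$ ($Z = \left(- \frac{1}{35569}\right) \left(- \frac{1}{17253}\right) = \frac{1}{613671957} \approx 1.6295 \cdot 10^{-9}$)
$Z - 48534 = \frac{1}{613671957} - 48534 = - \frac{29783954761037}{613671957}$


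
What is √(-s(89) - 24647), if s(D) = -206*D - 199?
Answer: I*√6114 ≈ 78.192*I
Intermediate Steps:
s(D) = -199 - 206*D
√(-s(89) - 24647) = √(-(-199 - 206*89) - 24647) = √(-(-199 - 18334) - 24647) = √(-1*(-18533) - 24647) = √(18533 - 24647) = √(-6114) = I*√6114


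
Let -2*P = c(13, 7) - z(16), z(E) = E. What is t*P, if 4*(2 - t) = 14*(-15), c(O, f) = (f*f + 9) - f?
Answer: -3815/4 ≈ -953.75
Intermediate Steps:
c(O, f) = 9 + f**2 - f (c(O, f) = (f**2 + 9) - f = (9 + f**2) - f = 9 + f**2 - f)
t = 109/2 (t = 2 - 7*(-15)/2 = 2 - 1/4*(-210) = 2 + 105/2 = 109/2 ≈ 54.500)
P = -35/2 (P = -((9 + 7**2 - 1*7) - 1*16)/2 = -((9 + 49 - 7) - 16)/2 = -(51 - 16)/2 = -1/2*35 = -35/2 ≈ -17.500)
t*P = (109/2)*(-35/2) = -3815/4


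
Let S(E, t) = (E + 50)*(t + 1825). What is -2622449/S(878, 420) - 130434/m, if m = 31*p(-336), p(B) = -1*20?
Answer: 13505752993/64584160 ≈ 209.12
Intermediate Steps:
p(B) = -20
m = -620 (m = 31*(-20) = -620)
S(E, t) = (50 + E)*(1825 + t)
-2622449/S(878, 420) - 130434/m = -2622449/(91250 + 50*420 + 1825*878 + 878*420) - 130434/(-620) = -2622449/(91250 + 21000 + 1602350 + 368760) - 130434*(-1/620) = -2622449/2083360 + 65217/310 = 13505752993/64584160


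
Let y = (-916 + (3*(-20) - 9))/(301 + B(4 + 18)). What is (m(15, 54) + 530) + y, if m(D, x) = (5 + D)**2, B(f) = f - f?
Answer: 278945/301 ≈ 926.73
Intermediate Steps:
B(f) = 0
y = -985/301 (y = (-916 + (3*(-20) - 9))/(301 + 0) = (-916 + (-60 - 9))/301 = (-916 - 69)*(1/301) = -985*1/301 = -985/301 ≈ -3.2724)
(m(15, 54) + 530) + y = ((5 + 15)**2 + 530) - 985/301 = (20**2 + 530) - 985/301 = (400 + 530) - 985/301 = 930 - 985/301 = 278945/301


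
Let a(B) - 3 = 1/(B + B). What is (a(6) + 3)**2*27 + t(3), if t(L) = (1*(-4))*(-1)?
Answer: 16051/16 ≈ 1003.2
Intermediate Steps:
t(L) = 4 (t(L) = -4*(-1) = 4)
a(B) = 3 + 1/(2*B) (a(B) = 3 + 1/(B + B) = 3 + 1/(2*B))
(a(6) + 3)**2*27 + t(3) = ((3 + (1/2)/6) + 3)**2*27 + 4 = ((3 + (1/2)*(1/6)) + 3)**2*27 + 4 = ((3 + 1/12) + 3)**2*27 + 4 = (37/12 + 3)**2*27 + 4 = (73/12)**2*27 + 4 = (5329/144)*27 + 4 = 15987/16 + 4 = 16051/16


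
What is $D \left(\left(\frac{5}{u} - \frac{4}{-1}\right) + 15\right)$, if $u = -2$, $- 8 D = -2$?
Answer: $\frac{33}{8} \approx 4.125$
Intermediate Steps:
$D = \frac{1}{4}$ ($D = \left(- \frac{1}{8}\right) \left(-2\right) = \frac{1}{4} \approx 0.25$)
$D \left(\left(\frac{5}{u} - \frac{4}{-1}\right) + 15\right) = \frac{\left(\frac{5}{-2} - \frac{4}{-1}\right) + 15}{4} = \frac{\left(5 \left(- \frac{1}{2}\right) - -4\right) + 15}{4} = \frac{\left(- \frac{5}{2} + 4\right) + 15}{4} = \frac{\frac{3}{2} + 15}{4} = \frac{1}{4} \cdot \frac{33}{2} = \frac{33}{8}$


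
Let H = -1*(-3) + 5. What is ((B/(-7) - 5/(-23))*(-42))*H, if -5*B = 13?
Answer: -22752/115 ≈ -197.84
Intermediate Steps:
B = -13/5 (B = -1/5*13 = -13/5 ≈ -2.6000)
H = 8 (H = 3 + 5 = 8)
((B/(-7) - 5/(-23))*(-42))*H = ((-13/5/(-7) - 5/(-23))*(-42))*8 = ((-13/5*(-1/7) - 5*(-1/23))*(-42))*8 = ((13/35 + 5/23)*(-42))*8 = ((474/805)*(-42))*8 = -2844/115*8 = -22752/115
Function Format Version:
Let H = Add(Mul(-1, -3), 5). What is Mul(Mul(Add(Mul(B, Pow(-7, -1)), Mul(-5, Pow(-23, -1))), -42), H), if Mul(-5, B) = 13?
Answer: Rational(-22752, 115) ≈ -197.84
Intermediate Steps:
B = Rational(-13, 5) (B = Mul(Rational(-1, 5), 13) = Rational(-13, 5) ≈ -2.6000)
H = 8 (H = Add(3, 5) = 8)
Mul(Mul(Add(Mul(B, Pow(-7, -1)), Mul(-5, Pow(-23, -1))), -42), H) = Mul(Mul(Add(Mul(Rational(-13, 5), Pow(-7, -1)), Mul(-5, Pow(-23, -1))), -42), 8) = Mul(Mul(Add(Mul(Rational(-13, 5), Rational(-1, 7)), Mul(-5, Rational(-1, 23))), -42), 8) = Mul(Mul(Add(Rational(13, 35), Rational(5, 23)), -42), 8) = Mul(Mul(Rational(474, 805), -42), 8) = Mul(Rational(-2844, 115), 8) = Rational(-22752, 115)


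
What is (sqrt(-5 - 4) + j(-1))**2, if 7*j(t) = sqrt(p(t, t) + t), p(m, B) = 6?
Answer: (sqrt(5) + 21*I)**2/49 ≈ -8.898 + 1.9166*I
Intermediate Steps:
j(t) = sqrt(6 + t)/7
(sqrt(-5 - 4) + j(-1))**2 = (sqrt(-5 - 4) + sqrt(6 - 1)/7)**2 = (sqrt(-9) + sqrt(5)/7)**2 = (3*I + sqrt(5)/7)**2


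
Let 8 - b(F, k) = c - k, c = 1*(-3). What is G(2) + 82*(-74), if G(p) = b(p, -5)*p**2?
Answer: -6044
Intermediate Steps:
c = -3
b(F, k) = 11 + k (b(F, k) = 8 - (-3 - k) = 8 + (3 + k) = 11 + k)
G(p) = 6*p**2 (G(p) = (11 - 5)*p**2 = 6*p**2)
G(2) + 82*(-74) = 6*2**2 + 82*(-74) = 6*4 - 6068 = 24 - 6068 = -6044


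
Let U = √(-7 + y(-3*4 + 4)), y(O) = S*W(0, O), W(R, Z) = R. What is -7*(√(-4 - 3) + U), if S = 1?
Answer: -14*I*√7 ≈ -37.041*I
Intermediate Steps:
y(O) = 0 (y(O) = 1*0 = 0)
U = I*√7 (U = √(-7 + 0) = √(-7) = I*√7 ≈ 2.6458*I)
-7*(√(-4 - 3) + U) = -7*(√(-4 - 3) + I*√7) = -7*(√(-7) + I*√7) = -7*(I*√7 + I*√7) = -14*I*√7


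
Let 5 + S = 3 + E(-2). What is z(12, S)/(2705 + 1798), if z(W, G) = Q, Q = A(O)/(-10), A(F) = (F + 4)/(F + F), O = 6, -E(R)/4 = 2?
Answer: -1/54036 ≈ -1.8506e-5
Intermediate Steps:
E(R) = -8 (E(R) = -4*2 = -8)
A(F) = (4 + F)/(2*F) (A(F) = (4 + F)/((2*F)) = (4 + F)*(1/(2*F)) = (4 + F)/(2*F))
S = -10 (S = -5 + (3 - 8) = -5 - 5 = -10)
Q = -1/12 (Q = ((½)*(4 + 6)/6)/(-10) = ((½)*(⅙)*10)*(-⅒) = (⅚)*(-⅒) = -1/12 ≈ -0.083333)
z(W, G) = -1/12
z(12, S)/(2705 + 1798) = -1/(12*(2705 + 1798)) = -1/12/4503 = -1/12*1/4503 = -1/54036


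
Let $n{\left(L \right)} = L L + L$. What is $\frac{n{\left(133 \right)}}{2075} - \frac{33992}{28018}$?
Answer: $\frac{214401698}{29068675} \approx 7.3757$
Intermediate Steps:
$n{\left(L \right)} = L + L^{2}$ ($n{\left(L \right)} = L^{2} + L = L + L^{2}$)
$\frac{n{\left(133 \right)}}{2075} - \frac{33992}{28018} = \frac{133 \left(1 + 133\right)}{2075} - \frac{33992}{28018} = 133 \cdot 134 \cdot \frac{1}{2075} - \frac{16996}{14009} = 17822 \cdot \frac{1}{2075} - \frac{16996}{14009} = \frac{17822}{2075} - \frac{16996}{14009} = \frac{214401698}{29068675}$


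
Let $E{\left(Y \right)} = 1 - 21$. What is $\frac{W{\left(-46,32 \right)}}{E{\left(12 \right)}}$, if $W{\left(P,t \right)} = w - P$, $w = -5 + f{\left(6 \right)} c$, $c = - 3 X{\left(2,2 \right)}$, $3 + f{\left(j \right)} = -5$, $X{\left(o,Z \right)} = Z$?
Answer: $- \frac{89}{20} \approx -4.45$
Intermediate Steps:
$f{\left(j \right)} = -8$ ($f{\left(j \right)} = -3 - 5 = -8$)
$E{\left(Y \right)} = -20$
$c = -6$ ($c = \left(-3\right) 2 = -6$)
$w = 43$ ($w = -5 - -48 = -5 + 48 = 43$)
$W{\left(P,t \right)} = 43 - P$
$\frac{W{\left(-46,32 \right)}}{E{\left(12 \right)}} = \frac{43 - -46}{-20} = \left(43 + 46\right) \left(- \frac{1}{20}\right) = 89 \left(- \frac{1}{20}\right) = - \frac{89}{20}$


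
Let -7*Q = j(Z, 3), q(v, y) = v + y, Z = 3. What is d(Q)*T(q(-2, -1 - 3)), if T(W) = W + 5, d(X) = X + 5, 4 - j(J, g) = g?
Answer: -34/7 ≈ -4.8571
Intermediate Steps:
j(J, g) = 4 - g
Q = -1/7 (Q = -(4 - 1*3)/7 = -(4 - 3)/7 = -1/7*1 = -1/7 ≈ -0.14286)
d(X) = 5 + X
T(W) = 5 + W
d(Q)*T(q(-2, -1 - 3)) = (5 - 1/7)*(5 + (-2 + (-1 - 3))) = 34*(5 + (-2 - 4))/7 = 34*(5 - 6)/7 = (34/7)*(-1) = -34/7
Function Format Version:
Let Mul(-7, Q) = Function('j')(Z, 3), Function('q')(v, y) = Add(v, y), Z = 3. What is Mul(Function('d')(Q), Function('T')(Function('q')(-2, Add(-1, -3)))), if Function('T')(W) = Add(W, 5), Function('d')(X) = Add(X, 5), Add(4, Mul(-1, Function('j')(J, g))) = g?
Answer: Rational(-34, 7) ≈ -4.8571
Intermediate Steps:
Function('j')(J, g) = Add(4, Mul(-1, g))
Q = Rational(-1, 7) (Q = Mul(Rational(-1, 7), Add(4, Mul(-1, 3))) = Mul(Rational(-1, 7), Add(4, -3)) = Mul(Rational(-1, 7), 1) = Rational(-1, 7) ≈ -0.14286)
Function('d')(X) = Add(5, X)
Function('T')(W) = Add(5, W)
Mul(Function('d')(Q), Function('T')(Function('q')(-2, Add(-1, -3)))) = Mul(Add(5, Rational(-1, 7)), Add(5, Add(-2, Add(-1, -3)))) = Mul(Rational(34, 7), Add(5, Add(-2, -4))) = Mul(Rational(34, 7), Add(5, -6)) = Mul(Rational(34, 7), -1) = Rational(-34, 7)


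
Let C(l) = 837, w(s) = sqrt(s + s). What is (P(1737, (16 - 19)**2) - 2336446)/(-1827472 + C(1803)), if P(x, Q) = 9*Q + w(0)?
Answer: 467273/365327 ≈ 1.2791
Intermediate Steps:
w(s) = sqrt(2)*sqrt(s) (w(s) = sqrt(2*s) = sqrt(2)*sqrt(s))
P(x, Q) = 9*Q (P(x, Q) = 9*Q + sqrt(2)*sqrt(0) = 9*Q + sqrt(2)*0 = 9*Q + 0 = 9*Q)
(P(1737, (16 - 19)**2) - 2336446)/(-1827472 + C(1803)) = (9*(16 - 19)**2 - 2336446)/(-1827472 + 837) = (9*(-3)**2 - 2336446)/(-1826635) = (9*9 - 2336446)*(-1/1826635) = (81 - 2336446)*(-1/1826635) = -2336365*(-1/1826635) = 467273/365327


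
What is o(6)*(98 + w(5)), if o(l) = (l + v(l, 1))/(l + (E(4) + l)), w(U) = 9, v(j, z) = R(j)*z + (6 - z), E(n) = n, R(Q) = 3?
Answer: 749/8 ≈ 93.625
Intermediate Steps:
v(j, z) = 6 + 2*z (v(j, z) = 3*z + (6 - z) = 6 + 2*z)
o(l) = (8 + l)/(4 + 2*l) (o(l) = (l + (6 + 2*1))/(l + (4 + l)) = (l + (6 + 2))/(4 + 2*l) = (l + 8)/(4 + 2*l) = (8 + l)/(4 + 2*l))
o(6)*(98 + w(5)) = ((8 + 6)/(2*(2 + 6)))*(98 + 9) = ((½)*14/8)*107 = ((½)*(⅛)*14)*107 = (7/8)*107 = 749/8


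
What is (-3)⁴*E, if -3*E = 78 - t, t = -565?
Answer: -17361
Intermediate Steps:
E = -643/3 (E = -(78 - 1*(-565))/3 = -(78 + 565)/3 = -⅓*643 = -643/3 ≈ -214.33)
(-3)⁴*E = (-3)⁴*(-643/3) = 81*(-643/3) = -17361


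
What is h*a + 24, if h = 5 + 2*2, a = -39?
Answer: -327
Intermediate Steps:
h = 9 (h = 5 + 4 = 9)
h*a + 24 = 9*(-39) + 24 = -351 + 24 = -327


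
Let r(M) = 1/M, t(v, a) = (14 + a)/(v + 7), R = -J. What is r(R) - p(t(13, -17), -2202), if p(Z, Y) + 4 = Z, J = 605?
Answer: 10039/2420 ≈ 4.1483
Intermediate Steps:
R = -605 (R = -1*605 = -605)
t(v, a) = (14 + a)/(7 + v)
p(Z, Y) = -4 + Z
r(R) - p(t(13, -17), -2202) = 1/(-605) - (-4 + (14 - 17)/(7 + 13)) = -1/605 - (-4 - 3/20) = -1/605 - 1*(-83/20) = -1/605 + 83/20 = 10039/2420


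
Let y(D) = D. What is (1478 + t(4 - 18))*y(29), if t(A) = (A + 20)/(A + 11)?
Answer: 42804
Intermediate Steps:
t(A) = (20 + A)/(11 + A)
(1478 + t(4 - 18))*y(29) = (1478 + (20 + (4 - 18))/(11 + (4 - 18)))*29 = (1478 + (20 - 14)/(11 - 14))*29 = (1478 + 6/(-3))*29 = (1478 - ⅓*6)*29 = (1478 - 2)*29 = 1476*29 = 42804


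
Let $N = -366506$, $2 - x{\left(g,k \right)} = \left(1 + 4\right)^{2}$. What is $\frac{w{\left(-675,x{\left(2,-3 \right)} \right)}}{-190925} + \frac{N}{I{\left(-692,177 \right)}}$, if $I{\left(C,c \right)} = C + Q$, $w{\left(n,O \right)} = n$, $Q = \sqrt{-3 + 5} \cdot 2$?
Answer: $\frac{34587951856}{65303987} + \frac{26179 \sqrt{2}}{17102} \approx 531.81$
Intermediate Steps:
$x{\left(g,k \right)} = -23$ ($x{\left(g,k \right)} = 2 - \left(1 + 4\right)^{2} = 2 - 5^{2} = 2 - 25 = -23$)
$Q = 2 \sqrt{2}$ ($Q = \sqrt{2} \cdot 2 = 2 \sqrt{2} \approx 2.8284$)
$I{\left(C,c \right)} = C + 2 \sqrt{2}$
$\frac{w{\left(-675,x{\left(2,-3 \right)} \right)}}{-190925} + \frac{N}{I{\left(-692,177 \right)}} = - \frac{675}{-190925} - \frac{366506}{-692 + 2 \sqrt{2}} = \left(-675\right) \left(- \frac{1}{190925}\right) - \frac{366506}{-692 + 2 \sqrt{2}} = \frac{27}{7637} - \frac{366506}{-692 + 2 \sqrt{2}}$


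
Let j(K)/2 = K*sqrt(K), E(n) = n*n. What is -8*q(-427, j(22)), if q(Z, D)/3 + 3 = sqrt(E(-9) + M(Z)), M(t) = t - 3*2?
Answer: 72 - 96*I*sqrt(22) ≈ 72.0 - 450.28*I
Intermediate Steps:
E(n) = n**2
j(K) = 2*K**(3/2) (j(K) = 2*(K*sqrt(K)) = 2*K**(3/2))
M(t) = -6 + t (M(t) = t - 6 = -6 + t)
q(Z, D) = -9 + 3*sqrt(75 + Z) (q(Z, D) = -9 + 3*sqrt((-9)**2 + (-6 + Z)) = -9 + 3*sqrt(81 + (-6 + Z)) = -9 + 3*sqrt(75 + Z))
-8*q(-427, j(22)) = -8*(-9 + 3*sqrt(75 - 427)) = -8*(-9 + 3*sqrt(-352)) = -8*(-9 + 3*(4*I*sqrt(22))) = -8*(-9 + 12*I*sqrt(22)) = 72 - 96*I*sqrt(22)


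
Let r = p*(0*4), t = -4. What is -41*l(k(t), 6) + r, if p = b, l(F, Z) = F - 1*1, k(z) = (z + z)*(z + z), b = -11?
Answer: -2583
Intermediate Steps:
k(z) = 4*z² (k(z) = (2*z)*(2*z) = 4*z²)
l(F, Z) = -1 + F (l(F, Z) = F - 1 = -1 + F)
p = -11
r = 0 (r = -0*4 = -11*0 = 0)
-41*l(k(t), 6) + r = -41*(-1 + 4*(-4)²) + 0 = -41*(-1 + 4*16) + 0 = -41*(-1 + 64) + 0 = -41*63 + 0 = -2583 + 0 = -2583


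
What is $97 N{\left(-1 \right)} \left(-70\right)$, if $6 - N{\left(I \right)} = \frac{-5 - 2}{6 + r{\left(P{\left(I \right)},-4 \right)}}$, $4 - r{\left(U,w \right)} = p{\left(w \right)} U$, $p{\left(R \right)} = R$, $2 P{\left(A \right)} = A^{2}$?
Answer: $- \frac{268205}{6} \approx -44701.0$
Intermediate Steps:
$P{\left(A \right)} = \frac{A^{2}}{2}$
$r{\left(U,w \right)} = 4 - U w$ ($r{\left(U,w \right)} = 4 - w U = 4 - U w$)
$N{\left(I \right)} = 6 + \frac{7}{10 + 2 I^{2}}$ ($N{\left(I \right)} = 6 - \frac{-5 - 2}{6 - \left(-4 + \frac{I^{2}}{2} \left(-4\right)\right)} = 6 - - \frac{7}{6 + \left(4 + 2 I^{2}\right)} = 6 - - \frac{7}{10 + 2 I^{2}} = 6 + \frac{7}{10 + 2 I^{2}}$)
$97 N{\left(-1 \right)} \left(-70\right) = 97 \frac{67 + 12 \left(-1\right)^{2}}{2 \left(5 + \left(-1\right)^{2}\right)} \left(-70\right) = 97 \frac{67 + 12 \cdot 1}{2 \left(5 + 1\right)} \left(-70\right) = 97 \frac{67 + 12}{2 \cdot 6} \left(-70\right) = 97 \cdot \frac{1}{2} \cdot \frac{1}{6} \cdot 79 \left(-70\right) = 97 \cdot \frac{79}{12} \left(-70\right) = \frac{7663}{12} \left(-70\right) = - \frac{268205}{6}$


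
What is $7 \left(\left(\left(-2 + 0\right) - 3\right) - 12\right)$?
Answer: $-119$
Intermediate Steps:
$7 \left(\left(\left(-2 + 0\right) - 3\right) - 12\right) = 7 \left(\left(-2 - 3\right) - 12\right) = 7 \left(-5 - 12\right) = 7 \left(-17\right) = -119$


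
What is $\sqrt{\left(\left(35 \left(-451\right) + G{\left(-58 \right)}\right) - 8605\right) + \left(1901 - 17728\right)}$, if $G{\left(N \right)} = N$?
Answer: $15 i \sqrt{179} \approx 200.69 i$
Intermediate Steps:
$\sqrt{\left(\left(35 \left(-451\right) + G{\left(-58 \right)}\right) - 8605\right) + \left(1901 - 17728\right)} = \sqrt{\left(\left(35 \left(-451\right) - 58\right) - 8605\right) + \left(1901 - 17728\right)} = \sqrt{\left(\left(-15785 - 58\right) - 8605\right) + \left(1901 - 17728\right)} = \sqrt{\left(-15843 - 8605\right) - 15827} = \sqrt{-24448 - 15827} = \sqrt{-40275} = 15 i \sqrt{179}$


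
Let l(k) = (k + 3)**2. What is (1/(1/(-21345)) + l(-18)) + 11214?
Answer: -9906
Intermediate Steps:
l(k) = (3 + k)**2
(1/(1/(-21345)) + l(-18)) + 11214 = (1/(1/(-21345)) + (3 - 18)**2) + 11214 = (1/(-1/21345) + (-15)**2) + 11214 = (-21345 + 225) + 11214 = -21120 + 11214 = -9906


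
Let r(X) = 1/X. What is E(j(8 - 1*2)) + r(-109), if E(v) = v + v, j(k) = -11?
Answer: -2399/109 ≈ -22.009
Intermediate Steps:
E(v) = 2*v
E(j(8 - 1*2)) + r(-109) = 2*(-11) + 1/(-109) = -22 - 1/109 = -2399/109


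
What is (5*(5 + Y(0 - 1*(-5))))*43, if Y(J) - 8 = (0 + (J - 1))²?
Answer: 6235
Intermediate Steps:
Y(J) = 8 + (-1 + J)² (Y(J) = 8 + (0 + (J - 1))² = 8 + (0 + (-1 + J))² = 8 + (-1 + J)²)
(5*(5 + Y(0 - 1*(-5))))*43 = (5*(5 + (8 + (-1 + (0 - 1*(-5)))²)))*43 = (5*(5 + (8 + (-1 + (0 + 5))²)))*43 = (5*(5 + (8 + (-1 + 5)²)))*43 = (5*(5 + (8 + 4²)))*43 = (5*(5 + (8 + 16)))*43 = (5*(5 + 24))*43 = (5*29)*43 = 145*43 = 6235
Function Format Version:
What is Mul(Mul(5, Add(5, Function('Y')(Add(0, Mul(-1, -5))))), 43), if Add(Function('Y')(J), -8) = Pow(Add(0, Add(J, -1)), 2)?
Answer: 6235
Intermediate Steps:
Function('Y')(J) = Add(8, Pow(Add(-1, J), 2)) (Function('Y')(J) = Add(8, Pow(Add(0, Add(J, -1)), 2)) = Add(8, Pow(Add(0, Add(-1, J)), 2)) = Add(8, Pow(Add(-1, J), 2)))
Mul(Mul(5, Add(5, Function('Y')(Add(0, Mul(-1, -5))))), 43) = Mul(Mul(5, Add(5, Add(8, Pow(Add(-1, Add(0, Mul(-1, -5))), 2)))), 43) = Mul(Mul(5, Add(5, Add(8, Pow(Add(-1, Add(0, 5)), 2)))), 43) = Mul(Mul(5, Add(5, Add(8, Pow(Add(-1, 5), 2)))), 43) = Mul(Mul(5, Add(5, Add(8, Pow(4, 2)))), 43) = Mul(Mul(5, Add(5, Add(8, 16))), 43) = Mul(Mul(5, Add(5, 24)), 43) = Mul(Mul(5, 29), 43) = Mul(145, 43) = 6235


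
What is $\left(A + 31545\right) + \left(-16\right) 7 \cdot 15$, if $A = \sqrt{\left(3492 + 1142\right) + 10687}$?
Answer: $29865 + \sqrt{15321} \approx 29989.0$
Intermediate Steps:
$A = \sqrt{15321}$ ($A = \sqrt{4634 + 10687} = \sqrt{15321} \approx 123.78$)
$\left(A + 31545\right) + \left(-16\right) 7 \cdot 15 = \left(\sqrt{15321} + 31545\right) + \left(-16\right) 7 \cdot 15 = \left(31545 + \sqrt{15321}\right) - 1680 = 29865 + \sqrt{15321}$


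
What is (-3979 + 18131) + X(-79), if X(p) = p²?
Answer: 20393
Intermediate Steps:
(-3979 + 18131) + X(-79) = (-3979 + 18131) + (-79)² = 14152 + 6241 = 20393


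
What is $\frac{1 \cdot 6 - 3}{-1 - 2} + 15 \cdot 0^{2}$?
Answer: $-1$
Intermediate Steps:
$\frac{1 \cdot 6 - 3}{-1 - 2} + 15 \cdot 0^{2} = \frac{6 - 3}{-3} + 15 \cdot 0 = 3 \left(- \frac{1}{3}\right) + 0 = -1 + 0 = -1$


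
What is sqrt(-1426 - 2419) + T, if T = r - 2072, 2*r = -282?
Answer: -2213 + I*sqrt(3845) ≈ -2213.0 + 62.008*I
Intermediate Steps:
r = -141 (r = (1/2)*(-282) = -141)
T = -2213 (T = -141 - 2072 = -2213)
sqrt(-1426 - 2419) + T = sqrt(-1426 - 2419) - 2213 = sqrt(-3845) - 2213 = I*sqrt(3845) - 2213 = -2213 + I*sqrt(3845)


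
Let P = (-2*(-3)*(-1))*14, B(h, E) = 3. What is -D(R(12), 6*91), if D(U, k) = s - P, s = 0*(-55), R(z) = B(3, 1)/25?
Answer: -84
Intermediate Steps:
R(z) = 3/25
s = 0
P = -84 (P = (6*(-1))*14 = -6*14 = -84)
D(U, k) = 84 (D(U, k) = 0 - 1*(-84) = 0 + 84 = 84)
-D(R(12), 6*91) = -1*84 = -84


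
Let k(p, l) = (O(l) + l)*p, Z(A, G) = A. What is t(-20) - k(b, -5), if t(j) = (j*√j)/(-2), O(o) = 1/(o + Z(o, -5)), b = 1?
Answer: 51/10 + 20*I*√5 ≈ 5.1 + 44.721*I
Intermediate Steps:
O(o) = 1/(2*o) (O(o) = 1/(o + o) = 1/(2*o))
k(p, l) = p*(l + 1/(2*l)) (k(p, l) = (1/(2*l) + l)*p = (l + 1/(2*l))*p = p*(l + 1/(2*l)))
t(j) = -j^(3/2)/2 (t(j) = j^(3/2)*(-½) = -j^(3/2)/2)
t(-20) - k(b, -5) = -(-20)*I*√5 - (-5*1 + (½)*1/(-5)) = -(-20)*I*√5 - (-5 + (½)*1*(-⅕)) = 20*I*√5 - (-5 - ⅒) = 20*I*√5 - 1*(-51/10) = 20*I*√5 + 51/10 = 51/10 + 20*I*√5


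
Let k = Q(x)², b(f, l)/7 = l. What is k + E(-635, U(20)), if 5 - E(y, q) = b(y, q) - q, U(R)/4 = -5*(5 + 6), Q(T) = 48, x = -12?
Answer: 3629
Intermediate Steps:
b(f, l) = 7*l
U(R) = -220 (U(R) = 4*(-5*(5 + 6)) = 4*(-5*11) = 4*(-55) = -220)
E(y, q) = 5 - 6*q (E(y, q) = 5 - (7*q - q) = 5 - 6*q)
k = 2304 (k = 48² = 2304)
k + E(-635, U(20)) = 2304 + (5 - 6*(-220)) = 2304 + (5 + 1320) = 2304 + 1325 = 3629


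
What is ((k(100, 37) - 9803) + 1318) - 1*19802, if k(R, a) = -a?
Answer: -28324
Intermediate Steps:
((k(100, 37) - 9803) + 1318) - 1*19802 = ((-1*37 - 9803) + 1318) - 1*19802 = ((-37 - 9803) + 1318) - 19802 = (-9840 + 1318) - 19802 = -8522 - 19802 = -28324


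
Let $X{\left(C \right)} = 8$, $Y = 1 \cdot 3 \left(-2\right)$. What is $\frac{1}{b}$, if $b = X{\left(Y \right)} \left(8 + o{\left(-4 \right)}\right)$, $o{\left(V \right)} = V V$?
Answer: $\frac{1}{192} \approx 0.0052083$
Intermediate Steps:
$o{\left(V \right)} = V^{2}$
$Y = -6$ ($Y = 3 \left(-2\right) = -6$)
$b = 192$ ($b = 8 \left(8 + \left(-4\right)^{2}\right) = 8 \left(8 + 16\right) = 8 \cdot 24 = 192$)
$\frac{1}{b} = \frac{1}{192}$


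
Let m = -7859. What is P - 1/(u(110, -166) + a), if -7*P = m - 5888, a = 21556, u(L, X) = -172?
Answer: 293965841/149688 ≈ 1963.9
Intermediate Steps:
P = 13747/7 (P = -(-7859 - 5888)/7 = -⅐*(-13747) = 13747/7 ≈ 1963.9)
P - 1/(u(110, -166) + a) = 13747/7 - 1/(-172 + 21556) = 13747/7 - 1/21384 = 293965841/149688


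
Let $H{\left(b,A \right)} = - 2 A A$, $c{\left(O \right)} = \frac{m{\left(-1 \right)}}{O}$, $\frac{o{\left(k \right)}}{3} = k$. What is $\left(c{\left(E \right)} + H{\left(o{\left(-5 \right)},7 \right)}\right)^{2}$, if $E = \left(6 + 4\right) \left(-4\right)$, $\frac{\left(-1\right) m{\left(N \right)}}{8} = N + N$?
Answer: $\frac{242064}{25} \approx 9682.6$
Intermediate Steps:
$m{\left(N \right)} = - 16 N$ ($m{\left(N \right)} = - 8 \left(N + N\right) = - 8 \cdot 2 N = - 16 N$)
$o{\left(k \right)} = 3 k$
$E = -40$ ($E = 10 \left(-4\right) = -40$)
$c{\left(O \right)} = \frac{16}{O}$ ($c{\left(O \right)} = \frac{\left(-16\right) \left(-1\right)}{O} = \frac{16}{O}$)
$H{\left(b,A \right)} = - 2 A^{2}$
$\left(c{\left(E \right)} + H{\left(o{\left(-5 \right)},7 \right)}\right)^{2} = \left(\frac{16}{-40} - 2 \cdot 7^{2}\right)^{2} = \left(16 \left(- \frac{1}{40}\right) - 98\right)^{2} = \left(- \frac{2}{5} - 98\right)^{2} = \left(- \frac{492}{5}\right)^{2} = \frac{242064}{25}$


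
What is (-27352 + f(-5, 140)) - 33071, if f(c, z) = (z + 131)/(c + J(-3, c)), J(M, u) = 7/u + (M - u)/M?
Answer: -6408903/106 ≈ -60461.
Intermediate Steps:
J(M, u) = 7/u + (M - u)/M
f(c, z) = (131 + z)/(1 + 7/c + 4*c/3) (f(c, z) = (z + 131)/(c + (1 + 7/c - 1*c/(-3))) = (131 + z)/(c + (1 + 7/c - 1*c*(-⅓))) = (131 + z)/(c + (1 + 7/c + c/3)) = (131 + z)/(1 + 7/c + 4*c/3))
(-27352 + f(-5, 140)) - 33071 = (-27352 + 3*(-5)*(131 + 140)/(21 + 3*(-5) + 4*(-5)²)) - 33071 = (-27352 + 3*(-5)*271/(21 - 15 + 4*25)) - 33071 = (-27352 + 3*(-5)*271/(21 - 15 + 100)) - 33071 = (-27352 + 3*(-5)*271/106) - 33071 = (-27352 + 3*(-5)*(1/106)*271) - 33071 = (-27352 - 4065/106) - 33071 = -2903377/106 - 33071 = -6408903/106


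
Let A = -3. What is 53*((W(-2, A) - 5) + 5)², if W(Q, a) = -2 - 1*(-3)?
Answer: 53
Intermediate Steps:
W(Q, a) = 1 (W(Q, a) = -2 + 3 = 1)
53*((W(-2, A) - 5) + 5)² = 53*((1 - 5) + 5)² = 53*(-4 + 5)² = 53*1² = 53*1 = 53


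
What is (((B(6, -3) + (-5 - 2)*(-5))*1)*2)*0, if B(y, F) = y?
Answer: 0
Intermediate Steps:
(((B(6, -3) + (-5 - 2)*(-5))*1)*2)*0 = (((6 + (-5 - 2)*(-5))*1)*2)*0 = (((6 - 7*(-5))*1)*2)*0 = (((6 + 35)*1)*2)*0 = ((41*1)*2)*0 = (41*2)*0 = 82*0 = 0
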